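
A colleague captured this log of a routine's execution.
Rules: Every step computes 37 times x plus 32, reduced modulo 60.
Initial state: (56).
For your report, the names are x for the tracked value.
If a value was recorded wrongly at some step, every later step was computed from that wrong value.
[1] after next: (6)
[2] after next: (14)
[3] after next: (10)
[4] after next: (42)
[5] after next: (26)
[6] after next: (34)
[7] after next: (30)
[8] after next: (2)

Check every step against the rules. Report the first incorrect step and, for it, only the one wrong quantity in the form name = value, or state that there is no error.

step 1, x = 4

Recomputing the run from the initial state:
step 1: x = 4
step 2: x = 0
step 3: x = 32
step 4: x = 16
step 5: x = 24
step 6: x = 20
step 7: x = 52
step 8: x = 36
The first disagreement with the log is at step 1, where the value should be x = 4.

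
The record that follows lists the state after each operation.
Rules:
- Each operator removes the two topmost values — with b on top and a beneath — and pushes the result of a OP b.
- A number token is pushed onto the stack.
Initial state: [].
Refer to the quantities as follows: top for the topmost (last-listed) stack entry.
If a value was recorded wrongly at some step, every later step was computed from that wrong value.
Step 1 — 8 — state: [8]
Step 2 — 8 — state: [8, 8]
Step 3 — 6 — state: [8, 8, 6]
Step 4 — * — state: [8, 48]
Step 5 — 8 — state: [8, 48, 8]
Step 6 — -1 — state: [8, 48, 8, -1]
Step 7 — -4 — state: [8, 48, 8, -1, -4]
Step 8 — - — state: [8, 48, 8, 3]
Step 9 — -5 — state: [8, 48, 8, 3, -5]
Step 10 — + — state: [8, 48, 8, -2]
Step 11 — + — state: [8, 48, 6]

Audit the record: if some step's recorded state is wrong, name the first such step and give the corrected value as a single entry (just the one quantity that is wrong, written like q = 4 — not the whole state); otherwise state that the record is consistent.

Step 1: push 8: top = 8 — exactly as logged.
Step 2: push 8: top = 8 — checks out.
Step 3: push 6: top = 6 — verified.
Step 4: 8 * 6 = 48 — verified.
Step 5: push 8: top = 8 — no discrepancy.
Step 6: push -1: top = -1 — consistent with the record.
Step 7: push -4: top = -4 — matches.
Step 8: -1 - -4 = 3 — agrees with the record.
Step 9: push -5: top = -5 — in agreement.
Step 10: 3 + -5 = -2 — agrees with the record.
Step 11: 8 + -2 = 6 — consistent with the record.
Each recorded entry agrees with the recomputation.

no error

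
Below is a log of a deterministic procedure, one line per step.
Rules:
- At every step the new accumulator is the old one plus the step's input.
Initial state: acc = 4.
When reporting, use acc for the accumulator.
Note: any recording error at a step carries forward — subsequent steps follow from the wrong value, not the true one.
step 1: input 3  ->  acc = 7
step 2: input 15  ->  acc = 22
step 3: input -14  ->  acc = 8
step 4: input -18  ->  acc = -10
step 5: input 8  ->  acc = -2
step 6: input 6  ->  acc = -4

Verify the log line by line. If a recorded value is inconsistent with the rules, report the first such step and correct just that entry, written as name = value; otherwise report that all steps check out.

Recomputing the run from the initial state:
step 1: acc = 7
step 2: acc = 22
step 3: acc = 8
step 4: acc = -10
step 5: acc = -2
step 6: acc = 4
The first disagreement with the log is at step 6, where the value should be acc = 4.

step 6, acc = 4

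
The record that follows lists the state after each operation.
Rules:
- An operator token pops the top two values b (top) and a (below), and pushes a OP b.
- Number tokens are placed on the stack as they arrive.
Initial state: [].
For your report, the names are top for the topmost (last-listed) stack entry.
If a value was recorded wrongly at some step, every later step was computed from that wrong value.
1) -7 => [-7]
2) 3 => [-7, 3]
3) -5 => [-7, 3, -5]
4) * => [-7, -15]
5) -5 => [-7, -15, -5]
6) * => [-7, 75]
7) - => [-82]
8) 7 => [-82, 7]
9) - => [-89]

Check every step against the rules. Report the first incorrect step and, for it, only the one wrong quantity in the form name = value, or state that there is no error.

no error

1. push -7: top = -7 (same as recorded)
2. push 3: top = 3 (verified)
3. push -5: top = -5 (in agreement)
4. 3 * -5 = -15 (no discrepancy)
5. push -5: top = -5 (same as recorded)
6. -15 * -5 = 75 (checks out)
7. -7 - 75 = -82 (matches)
8. push 7: top = 7 (same as recorded)
9. -82 - 7 = -89 (exactly as logged)
Every step is consistent.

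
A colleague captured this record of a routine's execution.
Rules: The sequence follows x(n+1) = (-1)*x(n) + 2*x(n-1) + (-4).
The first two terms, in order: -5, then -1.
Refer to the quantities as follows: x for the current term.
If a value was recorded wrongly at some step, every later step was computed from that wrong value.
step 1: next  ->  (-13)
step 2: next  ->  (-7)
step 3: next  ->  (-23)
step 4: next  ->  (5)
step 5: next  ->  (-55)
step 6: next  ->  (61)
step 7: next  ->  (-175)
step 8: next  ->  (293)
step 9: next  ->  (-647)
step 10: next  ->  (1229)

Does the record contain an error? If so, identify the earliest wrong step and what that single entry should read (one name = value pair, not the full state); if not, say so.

Recomputing the run from the initial state:
step 1: x = -13
step 2: x = 7
step 3: x = -37
step 4: x = 47
step 5: x = -125
step 6: x = 215
step 7: x = -469
step 8: x = 895
step 9: x = -1837
step 10: x = 3623
The first disagreement with the record is at step 2, where the value should be x = 7.

step 2, x = 7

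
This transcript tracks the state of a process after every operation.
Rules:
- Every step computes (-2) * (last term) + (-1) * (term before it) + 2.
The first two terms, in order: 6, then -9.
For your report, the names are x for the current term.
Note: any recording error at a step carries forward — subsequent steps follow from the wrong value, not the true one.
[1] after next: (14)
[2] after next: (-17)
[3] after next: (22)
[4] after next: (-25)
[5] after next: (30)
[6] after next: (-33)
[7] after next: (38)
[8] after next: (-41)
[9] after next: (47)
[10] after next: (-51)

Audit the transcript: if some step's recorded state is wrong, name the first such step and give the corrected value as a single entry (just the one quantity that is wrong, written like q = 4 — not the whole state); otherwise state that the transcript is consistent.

step 9, x = 46

step 1: x = -2*(-9) + (-1)*(6) + (2) = 14 -> no discrepancy
step 2: x = -2*(14) + (-1)*(-9) + (2) = -17 -> matches
step 3: x = -2*(-17) + (-1)*(14) + (2) = 22 -> no discrepancy
step 4: x = -2*(22) + (-1)*(-17) + (2) = -25 -> checks out
step 5: x = -2*(-25) + (-1)*(22) + (2) = 30 -> no discrepancy
step 6: x = -2*(30) + (-1)*(-25) + (2) = -33 -> same as recorded
step 7: x = -2*(-33) + (-1)*(30) + (2) = 38 -> confirmed correct
step 8: x = -2*(38) + (-1)*(-33) + (2) = -41 -> same as recorded
step 9: x = -2*(-41) + (-1)*(38) + (2) = 46 -> the transcript has a different value
First deviation found at step 9; the corrected entry is x = 46.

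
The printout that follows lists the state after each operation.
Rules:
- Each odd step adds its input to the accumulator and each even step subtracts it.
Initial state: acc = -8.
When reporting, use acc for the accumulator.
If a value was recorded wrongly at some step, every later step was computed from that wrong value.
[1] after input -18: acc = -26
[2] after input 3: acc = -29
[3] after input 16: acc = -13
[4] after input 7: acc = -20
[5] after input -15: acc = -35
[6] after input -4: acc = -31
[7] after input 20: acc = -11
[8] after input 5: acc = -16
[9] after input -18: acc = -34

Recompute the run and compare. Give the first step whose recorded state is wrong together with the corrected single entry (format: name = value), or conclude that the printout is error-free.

no error

Recomputing the run from the initial state:
step 1: acc = -26
step 2: acc = -29
step 3: acc = -13
step 4: acc = -20
step 5: acc = -35
step 6: acc = -31
step 7: acc = -11
step 8: acc = -16
step 9: acc = -34
This matches the printout at every step.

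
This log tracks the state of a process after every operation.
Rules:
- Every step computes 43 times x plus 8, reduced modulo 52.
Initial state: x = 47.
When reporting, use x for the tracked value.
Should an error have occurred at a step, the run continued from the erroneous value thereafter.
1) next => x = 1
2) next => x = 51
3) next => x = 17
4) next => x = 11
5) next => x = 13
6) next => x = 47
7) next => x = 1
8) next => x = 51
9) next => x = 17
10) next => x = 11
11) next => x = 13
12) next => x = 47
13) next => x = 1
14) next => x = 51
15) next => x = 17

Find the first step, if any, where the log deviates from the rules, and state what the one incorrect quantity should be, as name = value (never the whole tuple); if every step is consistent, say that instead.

no error

step 1: x = (43*47 + 8) mod 52 = 1 -> in agreement
step 2: x = (43*1 + 8) mod 52 = 51 -> exactly as logged
step 3: x = (43*51 + 8) mod 52 = 17 -> same as recorded
step 4: x = (43*17 + 8) mod 52 = 11 -> consistent with the log
step 5: x = (43*11 + 8) mod 52 = 13 -> consistent with the log
step 6: x = (43*13 + 8) mod 52 = 47 -> checks out
step 7: x = (43*47 + 8) mod 52 = 1 -> matches
step 8: x = (43*1 + 8) mod 52 = 51 -> in agreement
step 9: x = (43*51 + 8) mod 52 = 17 -> in agreement
step 10: x = (43*17 + 8) mod 52 = 11 -> in agreement
step 11: x = (43*11 + 8) mod 52 = 13 -> verified
step 12: x = (43*13 + 8) mod 52 = 47 -> same as recorded
step 13: x = (43*47 + 8) mod 52 = 1 -> exactly as logged
step 14: x = (43*1 + 8) mod 52 = 51 -> consistent with the log
step 15: x = (43*51 + 8) mod 52 = 17 -> matches
Nothing is out of place; the run is error-free.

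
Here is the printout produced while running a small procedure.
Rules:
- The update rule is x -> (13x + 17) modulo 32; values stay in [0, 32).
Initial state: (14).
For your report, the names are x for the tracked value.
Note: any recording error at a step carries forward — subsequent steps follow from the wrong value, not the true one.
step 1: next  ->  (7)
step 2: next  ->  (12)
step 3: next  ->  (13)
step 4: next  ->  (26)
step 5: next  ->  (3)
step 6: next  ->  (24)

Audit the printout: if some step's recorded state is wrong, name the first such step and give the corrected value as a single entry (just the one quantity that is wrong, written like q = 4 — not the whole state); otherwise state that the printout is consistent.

no error

Recomputing the run from the initial state:
step 1: x = 7
step 2: x = 12
step 3: x = 13
step 4: x = 26
step 5: x = 3
step 6: x = 24
This matches the printout at every step.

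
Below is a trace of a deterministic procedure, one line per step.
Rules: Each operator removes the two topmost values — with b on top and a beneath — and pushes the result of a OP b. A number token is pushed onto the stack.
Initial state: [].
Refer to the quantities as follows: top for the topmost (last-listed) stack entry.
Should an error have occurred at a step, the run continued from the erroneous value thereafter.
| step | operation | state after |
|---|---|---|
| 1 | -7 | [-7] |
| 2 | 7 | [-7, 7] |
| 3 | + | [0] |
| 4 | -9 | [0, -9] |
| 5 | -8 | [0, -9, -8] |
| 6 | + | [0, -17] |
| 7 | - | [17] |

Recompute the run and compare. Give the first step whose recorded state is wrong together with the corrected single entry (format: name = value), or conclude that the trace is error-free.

no error

Recomputing the run from the initial state:
step 1: [-7]
step 2: [-7, 7]
step 3: [0]
step 4: [0, -9]
step 5: [0, -9, -8]
step 6: [0, -17]
step 7: [17]
This matches the trace at every step.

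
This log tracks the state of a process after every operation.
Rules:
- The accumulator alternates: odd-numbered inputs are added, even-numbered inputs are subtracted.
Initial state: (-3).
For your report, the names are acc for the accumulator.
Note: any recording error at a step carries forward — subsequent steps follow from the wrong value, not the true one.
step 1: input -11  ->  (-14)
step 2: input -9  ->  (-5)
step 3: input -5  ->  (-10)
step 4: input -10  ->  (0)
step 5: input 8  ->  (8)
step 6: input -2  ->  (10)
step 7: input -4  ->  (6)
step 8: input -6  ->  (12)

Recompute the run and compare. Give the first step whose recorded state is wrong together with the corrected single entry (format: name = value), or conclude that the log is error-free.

1. acc = -3 + -11 = -14 (confirmed correct)
2. acc = -14 - -9 = -5 (matches)
3. acc = -5 + -5 = -10 (matches)
4. acc = -10 - -10 = 0 (matches)
5. acc = 0 + 8 = 8 (verified)
6. acc = 8 - -2 = 10 (agrees with the log)
7. acc = 10 + -4 = 6 (checks out)
8. acc = 6 - -6 = 12 (confirmed correct)
Every step is consistent.

no error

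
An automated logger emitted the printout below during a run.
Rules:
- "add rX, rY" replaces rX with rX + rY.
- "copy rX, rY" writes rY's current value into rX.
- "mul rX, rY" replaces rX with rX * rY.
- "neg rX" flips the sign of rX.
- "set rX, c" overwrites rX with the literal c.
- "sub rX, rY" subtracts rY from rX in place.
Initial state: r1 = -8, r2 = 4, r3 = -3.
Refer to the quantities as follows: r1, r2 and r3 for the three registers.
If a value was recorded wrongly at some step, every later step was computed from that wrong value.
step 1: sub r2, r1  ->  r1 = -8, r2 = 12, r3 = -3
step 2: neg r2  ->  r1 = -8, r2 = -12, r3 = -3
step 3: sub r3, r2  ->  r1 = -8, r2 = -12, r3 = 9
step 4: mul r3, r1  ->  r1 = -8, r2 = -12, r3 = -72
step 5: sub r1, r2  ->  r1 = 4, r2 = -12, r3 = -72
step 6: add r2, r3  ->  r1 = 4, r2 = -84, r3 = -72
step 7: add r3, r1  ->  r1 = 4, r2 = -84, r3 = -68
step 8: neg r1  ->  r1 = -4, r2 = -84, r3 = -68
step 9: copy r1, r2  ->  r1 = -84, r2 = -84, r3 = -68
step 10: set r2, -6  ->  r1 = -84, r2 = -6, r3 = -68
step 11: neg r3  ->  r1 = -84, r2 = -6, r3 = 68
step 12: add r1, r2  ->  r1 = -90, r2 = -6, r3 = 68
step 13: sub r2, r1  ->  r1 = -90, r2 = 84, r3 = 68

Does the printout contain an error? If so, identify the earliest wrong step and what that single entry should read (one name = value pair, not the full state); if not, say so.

no error

step 1: r2 = 4 - -8 = 12 -> no discrepancy
step 2: r2 = -(12) = -12 -> consistent with the printout
step 3: r3 = -3 - -12 = 9 -> checks out
step 4: r3 = 9 * -8 = -72 -> agrees with the printout
step 5: r1 = -8 - -12 = 4 -> agrees with the printout
step 6: r2 = -12 + -72 = -84 -> in agreement
step 7: r3 = -72 + 4 = -68 -> exactly as logged
step 8: r1 = -(4) = -4 -> same as recorded
step 9: r1 = -84 -> in agreement
step 10: r2 = -6 -> agrees with the printout
step 11: r3 = -(-68) = 68 -> matches
step 12: r1 = -84 + -6 = -90 -> exactly as logged
step 13: r2 = -6 - -90 = 84 -> no discrepancy
All steps check out; nothing to correct.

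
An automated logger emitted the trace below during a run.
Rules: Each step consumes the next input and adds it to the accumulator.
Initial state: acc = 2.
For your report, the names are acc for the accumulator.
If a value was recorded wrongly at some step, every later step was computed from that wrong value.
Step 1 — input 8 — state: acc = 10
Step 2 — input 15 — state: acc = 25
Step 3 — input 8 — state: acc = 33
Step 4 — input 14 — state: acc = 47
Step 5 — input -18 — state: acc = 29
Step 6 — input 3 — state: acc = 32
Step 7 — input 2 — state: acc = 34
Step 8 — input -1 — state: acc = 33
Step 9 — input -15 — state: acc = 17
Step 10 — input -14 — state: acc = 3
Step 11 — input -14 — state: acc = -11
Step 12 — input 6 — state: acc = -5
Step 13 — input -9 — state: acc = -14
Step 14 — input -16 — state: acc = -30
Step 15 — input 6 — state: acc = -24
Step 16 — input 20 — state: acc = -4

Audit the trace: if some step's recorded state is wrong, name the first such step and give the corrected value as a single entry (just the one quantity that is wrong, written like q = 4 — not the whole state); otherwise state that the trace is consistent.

step 1: acc = 2 + 8 = 10 -> checks out
step 2: acc = 10 + 15 = 25 -> verified
step 3: acc = 25 + 8 = 33 -> verified
step 4: acc = 33 + 14 = 47 -> verified
step 5: acc = 47 + -18 = 29 -> in agreement
step 6: acc = 29 + 3 = 32 -> consistent with the trace
step 7: acc = 32 + 2 = 34 -> consistent with the trace
step 8: acc = 34 + -1 = 33 -> in agreement
step 9: acc = 33 + -15 = 18 -> a discrepancy with the trace
So the first discrepancy is step 9, where the right value is acc = 18.

step 9, acc = 18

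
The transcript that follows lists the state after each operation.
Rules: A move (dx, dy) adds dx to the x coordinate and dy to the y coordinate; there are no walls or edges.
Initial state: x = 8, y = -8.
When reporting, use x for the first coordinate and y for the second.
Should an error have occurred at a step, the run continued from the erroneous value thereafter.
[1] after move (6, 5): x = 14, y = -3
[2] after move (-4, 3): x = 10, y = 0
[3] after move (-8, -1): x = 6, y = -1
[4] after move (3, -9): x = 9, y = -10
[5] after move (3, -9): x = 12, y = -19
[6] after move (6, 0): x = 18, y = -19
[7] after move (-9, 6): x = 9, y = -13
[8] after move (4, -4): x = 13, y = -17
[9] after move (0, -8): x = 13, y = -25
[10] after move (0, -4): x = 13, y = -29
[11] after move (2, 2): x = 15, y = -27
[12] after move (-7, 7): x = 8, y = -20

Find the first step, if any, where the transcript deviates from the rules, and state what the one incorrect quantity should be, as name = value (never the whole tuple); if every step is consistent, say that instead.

step 3, x = 2

step 1: x = 8 + (6) = 14, y = -8 + (5) = -3 -> verified
step 2: x = 14 + (-4) = 10, y = -3 + (3) = 0 -> consistent with the transcript
step 3: x = 10 + (-8) = 2, y = 0 + (-1) = -1 -> the entry is off here
Step 3 is the first one off; corrected, x = 2.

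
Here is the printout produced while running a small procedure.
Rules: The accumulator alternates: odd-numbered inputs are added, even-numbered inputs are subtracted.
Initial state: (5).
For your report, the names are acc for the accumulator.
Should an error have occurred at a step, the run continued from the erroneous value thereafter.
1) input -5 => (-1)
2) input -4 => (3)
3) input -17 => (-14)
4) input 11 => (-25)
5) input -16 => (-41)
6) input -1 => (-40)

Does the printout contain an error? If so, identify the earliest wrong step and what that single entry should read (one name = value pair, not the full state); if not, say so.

step 1, acc = 0

step 1: acc = 5 + -5 = 0 -> the recorded entry deviates here
Conclusion: step 1 carries the first error; the entry should be acc = 0.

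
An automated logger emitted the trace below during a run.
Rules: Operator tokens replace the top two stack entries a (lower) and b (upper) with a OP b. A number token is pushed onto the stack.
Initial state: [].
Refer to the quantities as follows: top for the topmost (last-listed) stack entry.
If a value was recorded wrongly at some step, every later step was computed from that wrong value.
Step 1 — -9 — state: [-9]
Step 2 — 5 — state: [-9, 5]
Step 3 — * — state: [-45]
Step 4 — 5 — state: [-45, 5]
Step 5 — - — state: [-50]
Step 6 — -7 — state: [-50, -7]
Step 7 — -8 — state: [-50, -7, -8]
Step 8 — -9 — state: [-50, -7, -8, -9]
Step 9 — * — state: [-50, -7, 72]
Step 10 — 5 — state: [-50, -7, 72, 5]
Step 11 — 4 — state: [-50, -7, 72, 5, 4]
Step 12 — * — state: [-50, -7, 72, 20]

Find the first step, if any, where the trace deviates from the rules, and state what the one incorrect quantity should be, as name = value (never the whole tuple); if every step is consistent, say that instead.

no error

Step 1: push -9: top = -9 — in agreement.
Step 2: push 5: top = 5 — in agreement.
Step 3: -9 * 5 = -45 — confirmed correct.
Step 4: push 5: top = 5 — no discrepancy.
Step 5: -45 - 5 = -50 — verified.
Step 6: push -7: top = -7 — same as recorded.
Step 7: push -8: top = -8 — same as recorded.
Step 8: push -9: top = -9 — agrees with the trace.
Step 9: -8 * -9 = 72 — agrees with the trace.
Step 10: push 5: top = 5 — in agreement.
Step 11: push 4: top = 4 — matches.
Step 12: 5 * 4 = 20 — checks out.
The whole run recomputes cleanly — no discrepancies.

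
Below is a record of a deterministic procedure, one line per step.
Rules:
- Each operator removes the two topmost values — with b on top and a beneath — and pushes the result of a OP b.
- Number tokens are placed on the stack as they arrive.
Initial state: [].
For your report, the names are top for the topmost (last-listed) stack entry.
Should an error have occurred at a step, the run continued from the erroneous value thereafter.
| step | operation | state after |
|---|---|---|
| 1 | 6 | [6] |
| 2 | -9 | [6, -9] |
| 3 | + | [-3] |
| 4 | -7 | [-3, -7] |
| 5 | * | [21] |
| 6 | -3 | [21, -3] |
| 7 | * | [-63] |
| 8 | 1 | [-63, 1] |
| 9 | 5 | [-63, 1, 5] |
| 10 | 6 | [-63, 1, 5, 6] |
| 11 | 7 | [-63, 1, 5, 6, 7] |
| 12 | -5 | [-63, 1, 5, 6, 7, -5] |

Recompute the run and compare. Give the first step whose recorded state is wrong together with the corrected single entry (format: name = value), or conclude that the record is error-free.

step 1: push 6: top = 6 -> confirmed correct
step 2: push -9: top = -9 -> exactly as logged
step 3: 6 + -9 = -3 -> checks out
step 4: push -7: top = -7 -> checks out
step 5: -3 * -7 = 21 -> in agreement
step 6: push -3: top = -3 -> in agreement
step 7: 21 * -3 = -63 -> agrees with the record
step 8: push 1: top = 1 -> consistent with the record
step 9: push 5: top = 5 -> consistent with the record
step 10: push 6: top = 6 -> agrees with the record
step 11: push 7: top = 7 -> in agreement
step 12: push -5: top = -5 -> matches
Every step is consistent.

no error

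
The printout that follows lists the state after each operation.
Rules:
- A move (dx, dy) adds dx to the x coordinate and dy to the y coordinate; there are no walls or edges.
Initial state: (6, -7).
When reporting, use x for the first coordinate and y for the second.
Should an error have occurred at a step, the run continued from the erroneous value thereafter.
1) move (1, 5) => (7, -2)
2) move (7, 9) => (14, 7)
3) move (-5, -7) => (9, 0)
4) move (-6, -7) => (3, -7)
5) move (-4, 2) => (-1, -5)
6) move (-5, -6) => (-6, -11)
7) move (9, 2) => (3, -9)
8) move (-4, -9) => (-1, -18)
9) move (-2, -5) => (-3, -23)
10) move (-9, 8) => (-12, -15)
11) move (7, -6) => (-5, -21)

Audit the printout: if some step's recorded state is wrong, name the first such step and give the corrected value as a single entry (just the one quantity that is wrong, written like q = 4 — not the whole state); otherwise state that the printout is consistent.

no error

Step 1: x = 6 + (1) = 7, y = -7 + (5) = -2 — no discrepancy.
Step 2: x = 7 + (7) = 14, y = -2 + (9) = 7 — consistent with the printout.
Step 3: x = 14 + (-5) = 9, y = 7 + (-7) = 0 — agrees with the printout.
Step 4: x = 9 + (-6) = 3, y = 0 + (-7) = -7 — in agreement.
Step 5: x = 3 + (-4) = -1, y = -7 + (2) = -5 — matches.
Step 6: x = -1 + (-5) = -6, y = -5 + (-6) = -11 — verified.
Step 7: x = -6 + (9) = 3, y = -11 + (2) = -9 — consistent with the printout.
Step 8: x = 3 + (-4) = -1, y = -9 + (-9) = -18 — checks out.
Step 9: x = -1 + (-2) = -3, y = -18 + (-5) = -23 — in agreement.
Step 10: x = -3 + (-9) = -12, y = -23 + (8) = -15 — verified.
Step 11: x = -12 + (7) = -5, y = -15 + (-6) = -21 — consistent with the printout.
No step deviates from the rules.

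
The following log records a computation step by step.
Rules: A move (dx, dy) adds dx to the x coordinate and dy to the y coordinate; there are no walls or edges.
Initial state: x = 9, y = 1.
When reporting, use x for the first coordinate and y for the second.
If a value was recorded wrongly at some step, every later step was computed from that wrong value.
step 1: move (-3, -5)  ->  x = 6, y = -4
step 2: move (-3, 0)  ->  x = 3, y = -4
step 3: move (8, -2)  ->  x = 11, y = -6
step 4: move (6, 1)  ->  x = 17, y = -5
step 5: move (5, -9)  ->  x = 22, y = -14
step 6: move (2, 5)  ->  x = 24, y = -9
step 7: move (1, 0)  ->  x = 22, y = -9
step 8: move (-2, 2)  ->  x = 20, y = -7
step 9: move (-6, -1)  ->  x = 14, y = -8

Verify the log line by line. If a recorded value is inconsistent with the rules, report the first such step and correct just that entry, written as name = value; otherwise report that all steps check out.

step 7, x = 25

Recomputing the run from the initial state:
step 1: x = 6, y = -4
step 2: x = 3, y = -4
step 3: x = 11, y = -6
step 4: x = 17, y = -5
step 5: x = 22, y = -14
step 6: x = 24, y = -9
step 7: x = 25, y = -9
step 8: x = 23, y = -7
step 9: x = 17, y = -8
The first disagreement with the log is at step 7, where the value should be x = 25.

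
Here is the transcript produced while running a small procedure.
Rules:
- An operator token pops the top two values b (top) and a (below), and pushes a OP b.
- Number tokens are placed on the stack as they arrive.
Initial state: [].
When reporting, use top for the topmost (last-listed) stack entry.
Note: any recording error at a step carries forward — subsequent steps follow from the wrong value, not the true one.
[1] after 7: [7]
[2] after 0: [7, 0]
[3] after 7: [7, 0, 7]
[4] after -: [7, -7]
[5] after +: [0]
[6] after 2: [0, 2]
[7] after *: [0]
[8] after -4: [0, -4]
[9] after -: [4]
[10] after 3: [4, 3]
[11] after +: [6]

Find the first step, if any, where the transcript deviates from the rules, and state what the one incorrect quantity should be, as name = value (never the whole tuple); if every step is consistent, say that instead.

step 11, top = 7

step 1: push 7: top = 7 -> agrees with the transcript
step 2: push 0: top = 0 -> matches
step 3: push 7: top = 7 -> exactly as logged
step 4: 0 - 7 = -7 -> exactly as logged
step 5: 7 + -7 = 0 -> same as recorded
step 6: push 2: top = 2 -> in agreement
step 7: 0 * 2 = 0 -> agrees with the transcript
step 8: push -4: top = -4 -> no discrepancy
step 9: 0 - -4 = 4 -> verified
step 10: push 3: top = 3 -> in agreement
step 11: 4 + 3 = 7 -> the recorded entry deviates here
So the first discrepancy is step 11, where the right value is top = 7.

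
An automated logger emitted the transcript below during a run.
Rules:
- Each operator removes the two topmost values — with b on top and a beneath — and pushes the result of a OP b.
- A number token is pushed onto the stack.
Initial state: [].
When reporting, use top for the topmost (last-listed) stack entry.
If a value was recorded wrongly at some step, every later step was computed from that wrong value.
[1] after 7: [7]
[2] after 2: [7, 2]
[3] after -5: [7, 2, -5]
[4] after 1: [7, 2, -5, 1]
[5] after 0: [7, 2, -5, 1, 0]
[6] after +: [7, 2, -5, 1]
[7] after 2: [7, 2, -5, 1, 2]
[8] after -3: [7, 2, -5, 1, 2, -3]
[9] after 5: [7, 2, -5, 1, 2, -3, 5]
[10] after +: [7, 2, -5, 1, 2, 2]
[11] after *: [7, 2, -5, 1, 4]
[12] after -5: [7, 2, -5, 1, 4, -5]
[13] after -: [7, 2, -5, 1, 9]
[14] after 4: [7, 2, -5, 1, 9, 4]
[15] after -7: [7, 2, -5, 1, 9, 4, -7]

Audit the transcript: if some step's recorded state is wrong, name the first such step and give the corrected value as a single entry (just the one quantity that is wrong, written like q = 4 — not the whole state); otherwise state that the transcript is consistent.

Step 1: push 7: top = 7 — consistent with the transcript.
Step 2: push 2: top = 2 — no discrepancy.
Step 3: push -5: top = -5 — matches.
Step 4: push 1: top = 1 — confirmed correct.
Step 5: push 0: top = 0 — exactly as logged.
Step 6: 1 + 0 = 1 — exactly as logged.
Step 7: push 2: top = 2 — matches.
Step 8: push -3: top = -3 — same as recorded.
Step 9: push 5: top = 5 — confirmed correct.
Step 10: -3 + 5 = 2 — matches.
Step 11: 2 * 2 = 4 — verified.
Step 12: push -5: top = -5 — checks out.
Step 13: 4 - -5 = 9 — in agreement.
Step 14: push 4: top = 4 — same as recorded.
Step 15: push -7: top = -7 — confirmed correct.
Every step is consistent.

no error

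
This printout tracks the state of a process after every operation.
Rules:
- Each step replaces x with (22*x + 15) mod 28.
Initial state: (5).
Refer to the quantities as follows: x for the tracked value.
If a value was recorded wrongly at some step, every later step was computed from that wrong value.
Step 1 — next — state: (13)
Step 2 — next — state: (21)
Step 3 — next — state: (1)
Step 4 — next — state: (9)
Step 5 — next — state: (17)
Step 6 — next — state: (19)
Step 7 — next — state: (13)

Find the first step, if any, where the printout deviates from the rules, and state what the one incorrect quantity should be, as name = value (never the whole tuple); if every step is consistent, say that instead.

Recomputing the run from the initial state:
step 1: x = 13
step 2: x = 21
step 3: x = 1
step 4: x = 9
step 5: x = 17
step 6: x = 25
step 7: x = 5
The first disagreement with the printout is at step 6, where the value should be x = 25.

step 6, x = 25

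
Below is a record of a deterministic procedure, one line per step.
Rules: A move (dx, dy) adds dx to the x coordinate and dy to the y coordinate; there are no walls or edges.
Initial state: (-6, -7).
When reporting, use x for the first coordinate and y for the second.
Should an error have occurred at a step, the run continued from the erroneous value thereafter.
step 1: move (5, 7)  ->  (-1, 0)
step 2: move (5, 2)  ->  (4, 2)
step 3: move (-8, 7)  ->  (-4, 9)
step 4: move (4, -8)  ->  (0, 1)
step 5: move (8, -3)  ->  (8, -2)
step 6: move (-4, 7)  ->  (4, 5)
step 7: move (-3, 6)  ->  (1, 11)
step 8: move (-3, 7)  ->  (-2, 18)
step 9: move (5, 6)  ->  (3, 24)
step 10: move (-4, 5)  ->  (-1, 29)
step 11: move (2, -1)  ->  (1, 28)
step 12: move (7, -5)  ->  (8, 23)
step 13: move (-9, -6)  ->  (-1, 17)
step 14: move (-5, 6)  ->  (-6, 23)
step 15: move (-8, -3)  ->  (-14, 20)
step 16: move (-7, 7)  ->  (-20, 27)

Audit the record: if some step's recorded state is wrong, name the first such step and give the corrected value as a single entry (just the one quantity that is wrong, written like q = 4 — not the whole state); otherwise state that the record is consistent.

step 1: x = -6 + (5) = -1, y = -7 + (7) = 0 -> consistent with the record
step 2: x = -1 + (5) = 4, y = 0 + (2) = 2 -> verified
step 3: x = 4 + (-8) = -4, y = 2 + (7) = 9 -> matches
step 4: x = -4 + (4) = 0, y = 9 + (-8) = 1 -> consistent with the record
step 5: x = 0 + (8) = 8, y = 1 + (-3) = -2 -> consistent with the record
step 6: x = 8 + (-4) = 4, y = -2 + (7) = 5 -> exactly as logged
step 7: x = 4 + (-3) = 1, y = 5 + (6) = 11 -> exactly as logged
step 8: x = 1 + (-3) = -2, y = 11 + (7) = 18 -> same as recorded
step 9: x = -2 + (5) = 3, y = 18 + (6) = 24 -> in agreement
step 10: x = 3 + (-4) = -1, y = 24 + (5) = 29 -> matches
step 11: x = -1 + (2) = 1, y = 29 + (-1) = 28 -> in agreement
step 12: x = 1 + (7) = 8, y = 28 + (-5) = 23 -> agrees with the record
step 13: x = 8 + (-9) = -1, y = 23 + (-6) = 17 -> consistent with the record
step 14: x = -1 + (-5) = -6, y = 17 + (6) = 23 -> verified
step 15: x = -6 + (-8) = -14, y = 23 + (-3) = 20 -> in agreement
step 16: x = -14 + (-7) = -21, y = 20 + (7) = 27 -> this is not what the record shows
Step 16 is the first one off; corrected, x = -21.

step 16, x = -21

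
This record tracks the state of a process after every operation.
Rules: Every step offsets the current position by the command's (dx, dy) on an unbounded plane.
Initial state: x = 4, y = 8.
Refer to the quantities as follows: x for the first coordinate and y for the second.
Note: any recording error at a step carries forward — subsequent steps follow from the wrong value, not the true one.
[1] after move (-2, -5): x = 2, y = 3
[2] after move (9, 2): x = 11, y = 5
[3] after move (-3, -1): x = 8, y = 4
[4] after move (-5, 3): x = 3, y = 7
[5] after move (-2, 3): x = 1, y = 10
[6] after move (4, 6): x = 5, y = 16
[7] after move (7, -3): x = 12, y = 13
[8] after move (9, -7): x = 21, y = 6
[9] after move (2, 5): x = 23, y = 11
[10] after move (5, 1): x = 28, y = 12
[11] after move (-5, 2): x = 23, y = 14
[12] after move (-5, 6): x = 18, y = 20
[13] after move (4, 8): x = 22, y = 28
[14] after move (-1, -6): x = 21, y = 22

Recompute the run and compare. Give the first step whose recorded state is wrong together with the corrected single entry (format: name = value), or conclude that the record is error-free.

step 1: x = 4 + (-2) = 2, y = 8 + (-5) = 3 -> matches
step 2: x = 2 + (9) = 11, y = 3 + (2) = 5 -> checks out
step 3: x = 11 + (-3) = 8, y = 5 + (-1) = 4 -> agrees with the record
step 4: x = 8 + (-5) = 3, y = 4 + (3) = 7 -> verified
step 5: x = 3 + (-2) = 1, y = 7 + (3) = 10 -> agrees with the record
step 6: x = 1 + (4) = 5, y = 10 + (6) = 16 -> agrees with the record
step 7: x = 5 + (7) = 12, y = 16 + (-3) = 13 -> matches
step 8: x = 12 + (9) = 21, y = 13 + (-7) = 6 -> checks out
step 9: x = 21 + (2) = 23, y = 6 + (5) = 11 -> verified
step 10: x = 23 + (5) = 28, y = 11 + (1) = 12 -> same as recorded
step 11: x = 28 + (-5) = 23, y = 12 + (2) = 14 -> exactly as logged
step 12: x = 23 + (-5) = 18, y = 14 + (6) = 20 -> in agreement
step 13: x = 18 + (4) = 22, y = 20 + (8) = 28 -> agrees with the record
step 14: x = 22 + (-1) = 21, y = 28 + (-6) = 22 -> checks out
Every step is consistent.

no error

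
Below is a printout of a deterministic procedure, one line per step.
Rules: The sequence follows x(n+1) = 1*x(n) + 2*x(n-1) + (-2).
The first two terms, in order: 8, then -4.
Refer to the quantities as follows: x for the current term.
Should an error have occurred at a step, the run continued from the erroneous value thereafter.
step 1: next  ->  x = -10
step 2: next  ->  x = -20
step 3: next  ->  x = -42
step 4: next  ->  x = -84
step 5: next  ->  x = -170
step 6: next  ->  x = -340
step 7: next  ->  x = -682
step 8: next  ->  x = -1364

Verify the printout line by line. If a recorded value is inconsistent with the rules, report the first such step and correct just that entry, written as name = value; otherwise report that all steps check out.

step 1: x = 1*(-4) + (2)*(8) + (-2) = 10 -> a discrepancy with the printout
First incorrect step: 1; the correct value is x = 10.

step 1, x = 10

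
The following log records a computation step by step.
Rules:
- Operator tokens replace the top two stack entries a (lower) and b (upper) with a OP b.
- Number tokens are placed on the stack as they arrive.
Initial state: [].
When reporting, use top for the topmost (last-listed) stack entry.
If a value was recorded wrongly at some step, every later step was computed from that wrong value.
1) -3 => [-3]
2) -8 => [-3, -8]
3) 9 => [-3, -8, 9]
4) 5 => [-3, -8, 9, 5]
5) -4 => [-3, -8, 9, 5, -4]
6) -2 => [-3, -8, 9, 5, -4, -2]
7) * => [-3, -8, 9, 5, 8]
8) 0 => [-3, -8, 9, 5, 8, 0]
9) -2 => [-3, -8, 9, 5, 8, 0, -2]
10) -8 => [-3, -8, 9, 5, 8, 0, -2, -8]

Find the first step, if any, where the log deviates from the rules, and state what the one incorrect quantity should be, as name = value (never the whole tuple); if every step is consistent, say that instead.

no error

step 1: push -3: top = -3 -> in agreement
step 2: push -8: top = -8 -> consistent with the log
step 3: push 9: top = 9 -> confirmed correct
step 4: push 5: top = 5 -> verified
step 5: push -4: top = -4 -> matches
step 6: push -2: top = -2 -> consistent with the log
step 7: -4 * -2 = 8 -> matches
step 8: push 0: top = 0 -> verified
step 9: push -2: top = -2 -> same as recorded
step 10: push -8: top = -8 -> confirmed correct
All steps check out; nothing to correct.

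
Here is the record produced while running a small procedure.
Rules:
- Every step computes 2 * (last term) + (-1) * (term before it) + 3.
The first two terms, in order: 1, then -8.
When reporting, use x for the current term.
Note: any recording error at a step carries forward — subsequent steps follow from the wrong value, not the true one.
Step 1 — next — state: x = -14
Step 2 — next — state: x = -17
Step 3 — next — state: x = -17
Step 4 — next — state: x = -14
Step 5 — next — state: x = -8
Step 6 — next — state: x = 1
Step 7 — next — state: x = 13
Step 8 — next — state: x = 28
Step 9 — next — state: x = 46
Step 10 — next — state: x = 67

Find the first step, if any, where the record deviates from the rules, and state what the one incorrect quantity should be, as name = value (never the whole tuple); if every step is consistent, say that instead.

Recomputing the run from the initial state:
step 1: x = -14
step 2: x = -17
step 3: x = -17
step 4: x = -14
step 5: x = -8
step 6: x = 1
step 7: x = 13
step 8: x = 28
step 9: x = 46
step 10: x = 67
This matches the record at every step.

no error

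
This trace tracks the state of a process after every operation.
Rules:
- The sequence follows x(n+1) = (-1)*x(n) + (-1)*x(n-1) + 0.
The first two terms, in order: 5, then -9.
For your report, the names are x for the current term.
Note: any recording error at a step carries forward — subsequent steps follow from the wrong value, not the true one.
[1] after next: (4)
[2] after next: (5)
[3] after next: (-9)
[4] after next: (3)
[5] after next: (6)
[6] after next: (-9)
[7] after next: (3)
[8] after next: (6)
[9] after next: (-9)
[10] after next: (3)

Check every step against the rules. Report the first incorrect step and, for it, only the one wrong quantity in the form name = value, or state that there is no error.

step 4, x = 4

1. x = -1*(-9) + (-1)*(5) + (0) = 4 (confirmed correct)
2. x = -1*(4) + (-1)*(-9) + (0) = 5 (confirmed correct)
3. x = -1*(5) + (-1)*(4) + (0) = -9 (same as recorded)
4. x = -1*(-9) + (-1)*(5) + (0) = 4 (a discrepancy with the trace)
So the first discrepancy is step 4, where the right value is x = 4.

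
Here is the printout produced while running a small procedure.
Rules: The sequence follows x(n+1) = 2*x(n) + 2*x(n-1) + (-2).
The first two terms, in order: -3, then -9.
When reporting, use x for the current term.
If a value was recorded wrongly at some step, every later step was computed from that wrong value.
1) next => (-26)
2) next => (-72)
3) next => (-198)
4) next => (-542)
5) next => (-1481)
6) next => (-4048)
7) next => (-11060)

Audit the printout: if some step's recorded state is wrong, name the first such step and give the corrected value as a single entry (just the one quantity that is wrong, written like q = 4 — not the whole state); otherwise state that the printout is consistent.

Recomputing the run from the initial state:
step 1: x = -26
step 2: x = -72
step 3: x = -198
step 4: x = -542
step 5: x = -1482
step 6: x = -4050
step 7: x = -11066
The first disagreement with the printout is at step 5, where the value should be x = -1482.

step 5, x = -1482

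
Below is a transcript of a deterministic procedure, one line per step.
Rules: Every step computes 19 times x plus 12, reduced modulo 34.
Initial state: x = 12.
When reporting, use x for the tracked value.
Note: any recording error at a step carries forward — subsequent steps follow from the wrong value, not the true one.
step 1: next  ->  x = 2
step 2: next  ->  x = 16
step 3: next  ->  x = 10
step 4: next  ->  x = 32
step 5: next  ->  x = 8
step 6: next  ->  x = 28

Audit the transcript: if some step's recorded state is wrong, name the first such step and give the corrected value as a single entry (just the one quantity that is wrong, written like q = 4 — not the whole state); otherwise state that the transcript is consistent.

no error

Step 1: x = (19*12 + 12) mod 34 = 2 — consistent with the transcript.
Step 2: x = (19*2 + 12) mod 34 = 16 — same as recorded.
Step 3: x = (19*16 + 12) mod 34 = 10 — exactly as logged.
Step 4: x = (19*10 + 12) mod 34 = 32 — exactly as logged.
Step 5: x = (19*32 + 12) mod 34 = 8 — exactly as logged.
Step 6: x = (19*8 + 12) mod 34 = 28 — no discrepancy.
The recomputation confirms every line.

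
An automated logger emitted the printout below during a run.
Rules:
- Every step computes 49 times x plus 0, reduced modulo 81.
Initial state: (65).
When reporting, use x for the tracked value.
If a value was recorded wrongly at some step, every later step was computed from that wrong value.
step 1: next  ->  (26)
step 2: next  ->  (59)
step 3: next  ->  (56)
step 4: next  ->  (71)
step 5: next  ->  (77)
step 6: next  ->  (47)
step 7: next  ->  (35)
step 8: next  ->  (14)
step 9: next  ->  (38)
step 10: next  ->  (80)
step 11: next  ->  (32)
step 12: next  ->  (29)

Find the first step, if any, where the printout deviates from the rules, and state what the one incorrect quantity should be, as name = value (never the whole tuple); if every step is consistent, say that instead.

no error

Recomputing the run from the initial state:
step 1: x = 26
step 2: x = 59
step 3: x = 56
step 4: x = 71
step 5: x = 77
step 6: x = 47
step 7: x = 35
step 8: x = 14
step 9: x = 38
step 10: x = 80
step 11: x = 32
step 12: x = 29
This matches the printout at every step.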